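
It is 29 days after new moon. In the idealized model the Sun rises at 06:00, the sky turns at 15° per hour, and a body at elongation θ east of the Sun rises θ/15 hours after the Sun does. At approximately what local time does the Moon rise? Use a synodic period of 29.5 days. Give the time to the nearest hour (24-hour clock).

Phase angle: θ = 360°·(29 d)/(29.5 d) = 353.9°.
At 15° of sky rotation per hour, 353.9° corresponds to a 23.59 h lag.
06:00 + 23.59 h ≈ 05:36 → 06:00 to the nearest hour.

06:00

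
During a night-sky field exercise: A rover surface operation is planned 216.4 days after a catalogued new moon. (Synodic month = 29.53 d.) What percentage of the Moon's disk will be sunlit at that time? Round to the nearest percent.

74%

216.4 d spans 7 complete synodic months (7 × 29.53 = 206.71 d) plus 9.69 d.
Phase angle: θ = 360°·(9.69 d)/(29.53 d) = 118.1°.
cos 118.1° = (-0.471), so f = (1 − (-0.471))/2 = 0.736, so 74%.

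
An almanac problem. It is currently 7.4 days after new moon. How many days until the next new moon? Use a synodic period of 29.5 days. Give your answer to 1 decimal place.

22.1 days

The next new moon completes the synodic month: 29.5 − 7.4 = 22.100 days.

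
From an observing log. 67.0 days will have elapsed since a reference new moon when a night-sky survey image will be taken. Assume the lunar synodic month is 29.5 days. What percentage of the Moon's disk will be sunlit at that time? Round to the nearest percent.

57%

Reduce mod P: 67.0 − 2×29.5 = 8.00 d into the current lunation.
The Moon has covered 8.00/29.5 of its cycle, so θ ≈ 360° × 8.00/29.5 = 97.6°.
Illuminated fraction = (1 − cos 97.6°)/2 = (1 − (-0.133))/2 ≈ 0.566, so 57%.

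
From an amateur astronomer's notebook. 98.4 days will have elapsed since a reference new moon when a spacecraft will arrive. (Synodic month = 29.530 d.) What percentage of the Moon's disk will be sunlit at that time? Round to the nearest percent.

75%

Reduce mod P: 98.4 − 3×29.530 = 9.81 d into the current lunation.
The Moon has covered 9.81/29.530 of its cycle, so θ ≈ 360° × 9.81/29.530 = 119.6°.
With cos θ = (-0.494), the lit fraction is (1 − (-0.494))/2 ≈ 0.747, so 75%.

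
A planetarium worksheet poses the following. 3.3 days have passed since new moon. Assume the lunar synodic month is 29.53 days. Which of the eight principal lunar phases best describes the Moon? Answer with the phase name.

waxing crescent

θ ≈ 360° × 3.3/29.53 = 40°, which falls in the waxing crescent sector.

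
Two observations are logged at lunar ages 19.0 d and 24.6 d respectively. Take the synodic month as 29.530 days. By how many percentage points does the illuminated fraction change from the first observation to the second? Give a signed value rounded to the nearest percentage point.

First observation: θ = 360°·19.0/29.530 = 231.6°, so f = 0.810.
Second observation: θ = 299.9°, f = 0.251.
Δf = 0.251 − 0.810 = -0.560, i.e. -56 pp.

-56 percentage points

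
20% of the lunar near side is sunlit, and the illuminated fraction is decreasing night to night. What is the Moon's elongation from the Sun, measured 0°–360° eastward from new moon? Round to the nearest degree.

From f = (1 − cos θ)/2: cos θ = 1 − 2×0.20 = 0.600; arccos → 53.1°.
Waning ⇒ past full, so θ = 360° − 53.1° = 306.9°.

307°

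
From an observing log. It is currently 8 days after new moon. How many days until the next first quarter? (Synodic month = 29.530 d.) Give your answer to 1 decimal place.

28.9 days

First quarter is 0.25 of the way through the cycle: age 0.25 × 29.530 = 7.383 d.
Already past this cycle's first quarter; the next is at 7.383 + 29.530 = 36.913 d, so 36.913 − 8 = 28.913 days.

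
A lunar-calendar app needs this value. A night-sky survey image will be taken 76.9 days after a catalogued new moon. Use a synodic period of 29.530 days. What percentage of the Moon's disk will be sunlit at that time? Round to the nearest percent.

76.9 d spans 2 complete synodic months (2 × 29.530 = 59.06 d) plus 17.84 d.
The Moon has covered 17.84/29.530 of its cycle, so θ ≈ 360° × 17.84/29.530 = 217.5°.
cos 217.5° = (-0.793), so f = (1 − (-0.793))/2 = 0.897, so 90%.

90%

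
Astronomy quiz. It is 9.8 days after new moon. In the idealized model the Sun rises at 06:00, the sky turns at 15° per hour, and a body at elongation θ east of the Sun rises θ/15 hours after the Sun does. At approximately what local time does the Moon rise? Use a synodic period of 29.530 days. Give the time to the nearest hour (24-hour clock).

The Moon has covered 9.8/29.530 of its cycle, so θ ≈ 360° × 9.8/29.530 = 119.5°.
Delay after the Sun = 119.5° / (15°/h) ≈ 7.96 h.
06:00 + 7.96 h ≈ 13:58 → 14:00 to the nearest hour.

14:00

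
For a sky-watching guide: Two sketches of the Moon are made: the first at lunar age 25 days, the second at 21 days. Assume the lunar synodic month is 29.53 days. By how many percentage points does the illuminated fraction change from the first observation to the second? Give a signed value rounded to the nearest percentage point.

θ₁ = 360° × 25/29.53 = 304.8°, f₁ = (1 − cos θ₁)/2 = 0.215.
θ₂ = 360° × 21/29.53 = 256.0°, f₂ = (1 − cos θ₂)/2 = 0.621.
Change = f₂ − f₁ = +0.406 → +41 percentage points.

+41 pp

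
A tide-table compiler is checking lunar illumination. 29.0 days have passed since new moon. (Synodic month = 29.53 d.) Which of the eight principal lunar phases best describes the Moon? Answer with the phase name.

θ ≈ 360° × 29.0/29.53 = 354°, which falls in the new moon sector.

new moon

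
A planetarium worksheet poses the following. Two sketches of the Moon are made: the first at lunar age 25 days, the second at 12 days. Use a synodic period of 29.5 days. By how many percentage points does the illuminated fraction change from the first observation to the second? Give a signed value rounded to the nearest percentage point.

θ₁ = 360° × 25/29.5 = 305.1°, f₁ = (1 − cos θ₁)/2 = 0.213.
θ₂ = 360° × 12/29.5 = 146.4°, f₂ = (1 − cos θ₂)/2 = 0.917.
Change = f₂ − f₁ = +0.704 → +70 percentage points.

+70 percentage points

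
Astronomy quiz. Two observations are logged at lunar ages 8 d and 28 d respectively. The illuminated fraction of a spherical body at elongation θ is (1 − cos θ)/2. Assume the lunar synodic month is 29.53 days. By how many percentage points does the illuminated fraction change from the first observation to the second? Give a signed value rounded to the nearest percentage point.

θ₁ = 360° × 8/29.53 = 97.5°, f₁ = (1 − cos θ₁)/2 = 0.566.
θ₂ = 360° × 28/29.53 = 341.3°, f₂ = (1 − cos θ₂)/2 = 0.026.
Change = f₂ − f₁ = -0.539 → -54 percentage points.

-54 percentage points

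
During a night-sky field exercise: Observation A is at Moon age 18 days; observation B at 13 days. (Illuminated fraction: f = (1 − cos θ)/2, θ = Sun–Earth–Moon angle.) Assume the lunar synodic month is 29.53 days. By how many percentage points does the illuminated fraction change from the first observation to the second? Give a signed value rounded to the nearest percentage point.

First observation: θ = 360°·18/29.53 = 219.4°, so f = 0.886.
Second observation: θ = 158.5°, f = 0.965.
Δf = 0.965 − 0.886 = +0.079, i.e. +8 pp.

+8 percentage points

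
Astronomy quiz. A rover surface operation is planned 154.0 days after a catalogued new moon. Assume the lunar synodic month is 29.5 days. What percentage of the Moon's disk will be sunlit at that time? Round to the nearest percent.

Reduce mod P: 154.0 − 5×29.5 = 6.50 d into the current lunation.
Phase angle: θ = 360°·(6.50 d)/(29.5 d) = 79.3°.
Illuminated fraction = (1 − cos 79.3°)/2 = (1 − 0.185)/2 ≈ 0.407, so 41%.

41%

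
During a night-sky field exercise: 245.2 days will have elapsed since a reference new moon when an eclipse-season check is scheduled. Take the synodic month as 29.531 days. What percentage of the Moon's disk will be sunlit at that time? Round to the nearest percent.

66%

Reduce mod P: 245.2 − 8×29.531 = 8.95 d into the current lunation.
Phase angle: θ = 360°·(8.95 d)/(29.531 d) = 109.1°.
cos 109.1° = (-0.328), so f = (1 − (-0.328))/2 = 0.664, so 66%.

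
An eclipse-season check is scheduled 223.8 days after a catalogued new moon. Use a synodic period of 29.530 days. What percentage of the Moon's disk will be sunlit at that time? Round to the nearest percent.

94%

223.8/29.530 = 7.579 lunations, so 7 complete cycles and 17.09 d into the next.
The Moon has covered 17.09/29.530 of its cycle, so θ ≈ 360° × 17.09/29.530 = 208.3°.
Illuminated fraction = (1 − cos 208.3°)/2 = (1 − (-0.880))/2 ≈ 0.940, so 94%.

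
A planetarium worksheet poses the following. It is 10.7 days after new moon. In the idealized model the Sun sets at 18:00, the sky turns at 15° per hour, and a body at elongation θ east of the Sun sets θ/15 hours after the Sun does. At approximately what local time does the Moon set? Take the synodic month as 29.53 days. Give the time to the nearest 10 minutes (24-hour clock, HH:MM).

The Moon has covered 10.7/29.53 of its cycle, so θ ≈ 360° × 10.7/29.53 = 130.4°.
At 15° of sky rotation per hour, 130.4° corresponds to a 8.70 h lag.
18:00 + 8.696 h ≈ 02:42 → 02:40 to the nearest ten minutes.

02:40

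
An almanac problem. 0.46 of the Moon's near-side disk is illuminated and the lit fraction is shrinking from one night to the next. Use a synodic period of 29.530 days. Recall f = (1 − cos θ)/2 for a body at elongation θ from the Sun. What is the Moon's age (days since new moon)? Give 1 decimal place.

cos θ = 1 − 2f = 0.080, giving a principal value of 85.4°.
A waning Moon lies in 180°–360°, so θ = 360° − 85.4° = 274.6°.
At 360°/29.530 d per day, 274.6° corresponds to 22.52 days.

22.5 days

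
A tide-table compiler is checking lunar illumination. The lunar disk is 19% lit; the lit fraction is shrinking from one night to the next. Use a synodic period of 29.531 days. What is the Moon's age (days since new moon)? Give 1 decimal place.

Invert f = (1 − cos θ)/2 to get cos θ = 1 − 2(0.19) = 0.620, hence θ₀ = arccos 0.620 = 51.7°.
Since the Moon is past full (waning), take the reflex angle: θ = 360° − 51.7° = 308.3°.
That fraction of the synodic month is 308.3/360 × 29.531 d ≈ 25.29 d.

25.3 days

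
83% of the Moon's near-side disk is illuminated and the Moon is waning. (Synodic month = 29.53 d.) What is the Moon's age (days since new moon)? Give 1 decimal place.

cos θ = 1 − 2f = -0.660, giving a principal value of 131.3°.
A waning Moon lies in 180°–360°, so θ = 360° − 131.3° = 228.7°.
At 360°/29.53 d per day, 228.7° corresponds to 18.76 days.

18.8 days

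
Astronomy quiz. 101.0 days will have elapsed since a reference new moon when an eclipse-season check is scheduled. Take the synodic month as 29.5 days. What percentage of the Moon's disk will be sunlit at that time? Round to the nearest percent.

94%

Reduce mod P: 101.0 − 3×29.5 = 12.50 d into the current lunation.
Elongation θ = 360° × 12.50/29.5 ≈ 152.5°.
cos 152.5° = (-0.887), so f = (1 − (-0.887))/2 = 0.944, so 94%.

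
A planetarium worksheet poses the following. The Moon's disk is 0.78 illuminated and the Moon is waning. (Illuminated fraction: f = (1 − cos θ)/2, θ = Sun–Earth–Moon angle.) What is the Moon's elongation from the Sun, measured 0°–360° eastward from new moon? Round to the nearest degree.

236°

From f = (1 − cos θ)/2: cos θ = 1 − 2×0.78 = -0.560; arccos → 124.1°.
A waning Moon lies in 180°–360°, so θ = 360° − 124.1° = 235.9°.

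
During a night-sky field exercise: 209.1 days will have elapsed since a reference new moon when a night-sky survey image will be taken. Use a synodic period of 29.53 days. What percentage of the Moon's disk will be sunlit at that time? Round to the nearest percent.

6%

209.1 d spans 7 complete synodic months (7 × 29.53 = 206.71 d) plus 2.39 d.
The Moon has covered 2.39/29.53 of its cycle, so θ ≈ 360° × 2.39/29.53 = 29.1°.
With cos θ = 0.873, the lit fraction is (1 − 0.873)/2 ≈ 0.063, so 6%.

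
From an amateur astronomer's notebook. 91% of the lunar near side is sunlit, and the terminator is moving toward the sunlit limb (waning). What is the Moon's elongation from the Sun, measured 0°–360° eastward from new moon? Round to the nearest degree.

215°

From f = (1 − cos θ)/2: cos θ = 1 − 2×0.91 = -0.820; arccos → 145.1°.
A waning Moon lies in 180°–360°, so θ = 360° − 145.1° = 214.9°.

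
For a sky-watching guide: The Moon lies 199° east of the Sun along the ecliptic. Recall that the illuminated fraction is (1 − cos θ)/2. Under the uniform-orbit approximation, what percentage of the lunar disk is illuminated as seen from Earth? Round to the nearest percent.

f = (1 − cos 199°)/2 = (1 − (-0.946))/2 ≈ 0.973, i.e. 97%.

97%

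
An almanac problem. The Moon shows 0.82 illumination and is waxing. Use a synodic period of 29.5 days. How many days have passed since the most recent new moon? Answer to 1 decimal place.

10.6 days

From f = (1 − cos θ)/2: cos θ = 1 − 2×0.82 = -0.640; arccos → 129.8°.
The Moon is waxing (0°–180°), so θ = 129.8° directly.
Age = 29.5 × 129.8°/360° ≈ 10.64 days.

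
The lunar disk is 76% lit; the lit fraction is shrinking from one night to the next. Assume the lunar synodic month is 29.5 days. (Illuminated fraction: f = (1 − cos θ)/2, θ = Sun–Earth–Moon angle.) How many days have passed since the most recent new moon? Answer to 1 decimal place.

19.6 days

Invert f = (1 − cos θ)/2 to get cos θ = 1 − 2(0.76) = -0.520, hence θ₀ = arccos -0.520 = 121.3°.
Since the Moon is past full (waning), take the reflex angle: θ = 360° − 121.3° = 238.7°.
At 360°/29.5 d per day, 238.7° corresponds to 19.56 days.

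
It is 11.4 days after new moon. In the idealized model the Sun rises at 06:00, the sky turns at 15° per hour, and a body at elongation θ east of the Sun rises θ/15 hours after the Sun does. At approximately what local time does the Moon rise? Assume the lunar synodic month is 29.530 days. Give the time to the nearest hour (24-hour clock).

15:00

The Moon has covered 11.4/29.530 of its cycle, so θ ≈ 360° × 11.4/29.530 = 139.0°.
The Moon trails the Sun by θ/15 = 139.0/15 ≈ 9.27 hours.
06:00 + 9.27 h ≈ 15:16 → 15:00 to the nearest hour.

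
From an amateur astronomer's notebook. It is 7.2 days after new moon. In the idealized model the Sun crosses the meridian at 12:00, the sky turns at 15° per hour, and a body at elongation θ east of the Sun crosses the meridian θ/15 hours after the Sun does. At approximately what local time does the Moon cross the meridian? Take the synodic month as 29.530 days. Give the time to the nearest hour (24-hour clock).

18:00

The Moon has covered 7.2/29.530 of its cycle, so θ ≈ 360° × 7.2/29.530 = 87.8°.
The Moon trails the Sun by θ/15 = 87.8/15 ≈ 5.85 hours.
12:00 + 5.85 h ≈ 17:51 → 18:00 to the nearest hour.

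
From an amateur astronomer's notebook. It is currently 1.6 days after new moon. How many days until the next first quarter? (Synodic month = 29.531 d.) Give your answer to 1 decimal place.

5.8 days

First quarter is 0.25 of the way through the cycle: age 0.25 × 29.531 = 7.383 d.
So 5.783 days remain (7.383 − 1.6).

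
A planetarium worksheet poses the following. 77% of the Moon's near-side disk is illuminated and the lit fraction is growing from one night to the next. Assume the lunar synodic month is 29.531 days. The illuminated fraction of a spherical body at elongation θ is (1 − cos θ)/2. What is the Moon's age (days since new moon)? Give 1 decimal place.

10.1 days

Invert f = (1 − cos θ)/2 to get cos θ = 1 − 2(0.77) = -0.540, hence θ₀ = arccos -0.540 = 122.7°.
Before full moon the principal value applies: θ = 122.7°.
At 360°/29.531 d per day, 122.7° corresponds to 10.06 days.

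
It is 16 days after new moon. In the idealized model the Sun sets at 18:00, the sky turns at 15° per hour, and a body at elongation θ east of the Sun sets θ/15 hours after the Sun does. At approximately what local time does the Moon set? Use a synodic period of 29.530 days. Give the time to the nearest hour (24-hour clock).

The Moon has covered 16/29.530 of its cycle, so θ ≈ 360° × 16/29.530 = 195.1°.
At 15° of sky rotation per hour, 195.1° corresponds to a 13.00 h lag.
18:00 + 13.00 h ≈ 07:00 → 07:00 to the nearest hour.

07:00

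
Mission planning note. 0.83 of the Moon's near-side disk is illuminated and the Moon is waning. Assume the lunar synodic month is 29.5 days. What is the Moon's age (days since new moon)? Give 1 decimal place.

cos θ = 1 − 2f = -0.660, giving a principal value of 131.3°.
Since the Moon is past full (waning), take the reflex angle: θ = 360° − 131.3° = 228.7°.
Age = 29.5 × 228.7°/360° ≈ 18.74 days.

18.7 days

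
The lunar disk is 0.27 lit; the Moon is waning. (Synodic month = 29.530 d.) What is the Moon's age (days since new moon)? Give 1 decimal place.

Invert f = (1 − cos θ)/2 to get cos θ = 1 − 2(0.27) = 0.460, hence θ₀ = arccos 0.460 = 62.6°.
A waning Moon lies in 180°–360°, so θ = 360° − 62.6° = 297.4°.
That fraction of the synodic month is 297.4/360 × 29.530 d ≈ 24.39 d.

24.4 days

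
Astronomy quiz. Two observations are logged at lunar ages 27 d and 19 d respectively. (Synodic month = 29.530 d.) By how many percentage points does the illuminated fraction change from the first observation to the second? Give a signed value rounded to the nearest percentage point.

+74 pp

θ₁ = 360° × 27/29.530 = 329.2°, f₁ = (1 − cos θ₁)/2 = 0.071.
θ₂ = 360° × 19/29.530 = 231.6°, f₂ = (1 − cos θ₂)/2 = 0.810.
Change = f₂ − f₁ = +0.740 → +74 percentage points.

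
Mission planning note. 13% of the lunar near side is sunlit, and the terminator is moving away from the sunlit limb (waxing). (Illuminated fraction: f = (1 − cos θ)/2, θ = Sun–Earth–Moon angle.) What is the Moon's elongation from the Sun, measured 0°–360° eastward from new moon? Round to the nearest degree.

From f = (1 − cos θ)/2: cos θ = 1 − 2×0.13 = 0.740; arccos → 42.3°.
The Moon is waxing (0°–180°), so θ = 42.3° directly.

42°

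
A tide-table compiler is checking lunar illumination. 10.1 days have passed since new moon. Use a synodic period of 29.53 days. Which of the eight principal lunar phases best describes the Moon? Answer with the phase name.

At 10.1/29.53 of the cycle, θ ≈ 123° — the waxing gibbous range.

waxing gibbous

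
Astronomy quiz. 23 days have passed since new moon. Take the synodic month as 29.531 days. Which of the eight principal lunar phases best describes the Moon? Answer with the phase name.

last quarter

At 23/29.531 of the cycle, θ ≈ 280° — the last quarter range.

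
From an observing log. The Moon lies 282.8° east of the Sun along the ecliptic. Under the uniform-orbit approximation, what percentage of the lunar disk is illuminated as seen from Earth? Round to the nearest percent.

cos 282.8° = 0.222, so f = (1 − 0.222)/2 = 0.389, i.e. 39%.

39%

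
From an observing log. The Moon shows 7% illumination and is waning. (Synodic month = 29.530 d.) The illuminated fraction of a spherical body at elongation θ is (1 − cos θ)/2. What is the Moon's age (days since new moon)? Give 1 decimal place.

27.0 days

From f = (1 − cos θ)/2: cos θ = 1 − 2×0.07 = 0.860; arccos → 30.7°.
Since the Moon is past full (waning), take the reflex angle: θ = 360° − 30.7° = 329.3°.
Age = 29.530 × 329.3°/360° ≈ 27.01 days.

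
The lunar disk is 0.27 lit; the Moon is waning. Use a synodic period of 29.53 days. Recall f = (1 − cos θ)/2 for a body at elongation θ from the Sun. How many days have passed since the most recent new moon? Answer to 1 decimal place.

cos θ = 1 − 2f = 0.460, giving a principal value of 62.6°.
Since the Moon is past full (waning), take the reflex angle: θ = 360° − 62.6° = 297.4°.
Age = 29.53 × 297.4°/360° ≈ 24.39 days.

24.4 days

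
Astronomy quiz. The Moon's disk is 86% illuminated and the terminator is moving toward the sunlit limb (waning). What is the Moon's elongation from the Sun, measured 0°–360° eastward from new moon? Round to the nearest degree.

From f = (1 − cos θ)/2: cos θ = 1 − 2×0.86 = -0.720; arccos → 136.1°.
Waning ⇒ past full, so θ = 360° − 136.1° = 223.9°.

224°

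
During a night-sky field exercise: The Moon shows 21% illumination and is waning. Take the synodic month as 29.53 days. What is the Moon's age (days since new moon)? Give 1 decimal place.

25.1 days

cos θ = 1 − 2f = 0.580, giving a principal value of 54.5°.
Waning ⇒ past full, so θ = 360° − 54.5° = 305.5°.
At 360°/29.53 d per day, 305.5° corresponds to 25.06 days.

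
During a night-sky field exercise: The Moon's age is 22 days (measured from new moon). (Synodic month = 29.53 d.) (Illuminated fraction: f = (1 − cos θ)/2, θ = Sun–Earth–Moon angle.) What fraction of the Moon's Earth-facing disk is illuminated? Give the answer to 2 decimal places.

0.52

Phase angle: θ = 360°·(22 d)/(29.53 d) = 268.2°.
Illuminated fraction = (1 − cos 268.2°)/2 = (1 − (-0.031))/2 ≈ 0.516.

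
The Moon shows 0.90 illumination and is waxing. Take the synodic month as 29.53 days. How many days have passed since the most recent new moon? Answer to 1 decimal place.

11.7 days

cos θ = 1 − 2f = -0.800, giving a principal value of 143.1°.
Waxing ⇒ before full, so θ = 143.1°.
Age = 29.53 × 143.1°/360° ≈ 11.74 days.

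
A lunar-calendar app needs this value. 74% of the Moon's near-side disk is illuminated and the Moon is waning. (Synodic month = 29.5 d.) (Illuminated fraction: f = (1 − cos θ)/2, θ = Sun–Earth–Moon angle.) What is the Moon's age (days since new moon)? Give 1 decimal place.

cos θ = 1 − 2f = -0.480, giving a principal value of 118.7°.
Since the Moon is past full (waning), take the reflex angle: θ = 360° − 118.7° = 241.3°.
That fraction of the synodic month is 241.3/360 × 29.5 d ≈ 19.77 d.

19.8 days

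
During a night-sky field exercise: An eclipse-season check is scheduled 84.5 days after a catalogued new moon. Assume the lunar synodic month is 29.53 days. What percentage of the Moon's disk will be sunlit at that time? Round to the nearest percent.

84.5 d spans 2 complete synodic months (2 × 29.53 = 59.06 d) plus 25.44 d.
Phase angle: θ = 360°·(25.44 d)/(29.53 d) = 310.1°.
cos 310.1° = 0.645, so f = (1 − 0.645)/2 = 0.178, so 18%.

18%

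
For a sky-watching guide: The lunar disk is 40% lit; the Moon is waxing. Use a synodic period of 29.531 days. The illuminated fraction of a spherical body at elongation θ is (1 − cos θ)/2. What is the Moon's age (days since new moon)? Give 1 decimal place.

6.4 days

From f = (1 − cos θ)/2: cos θ = 1 − 2×0.40 = 0.200; arccos → 78.5°.
Waxing ⇒ before full, so θ = 78.5°.
That fraction of the synodic month is 78.5/360 × 29.531 d ≈ 6.44 d.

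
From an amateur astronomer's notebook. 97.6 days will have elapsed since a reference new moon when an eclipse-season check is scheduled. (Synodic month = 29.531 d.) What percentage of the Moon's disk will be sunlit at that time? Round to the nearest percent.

67%

Reduce mod P: 97.6 − 3×29.531 = 9.01 d into the current lunation.
Elongation θ = 360° × 9.01/29.531 ≈ 109.8°.
cos 109.8° = (-0.339), so f = (1 − (-0.339))/2 = 0.669, so 67%.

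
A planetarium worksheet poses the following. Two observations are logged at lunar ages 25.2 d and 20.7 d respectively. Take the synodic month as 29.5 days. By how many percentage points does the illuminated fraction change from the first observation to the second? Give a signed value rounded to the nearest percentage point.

θ₁ = 360° × 25.2/29.5 = 307.5°, f₁ = (1 − cos θ₁)/2 = 0.195.
θ₂ = 360° × 20.7/29.5 = 252.6°, f₂ = (1 − cos θ₂)/2 = 0.649.
Change = f₂ − f₁ = +0.454 → +45 percentage points.

+45 pp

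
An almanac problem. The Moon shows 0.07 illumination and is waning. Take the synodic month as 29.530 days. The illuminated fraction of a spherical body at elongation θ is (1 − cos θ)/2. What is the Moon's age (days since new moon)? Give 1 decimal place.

27.0 days

cos θ = 1 − 2f = 0.860, giving a principal value of 30.7°.
Since the Moon is past full (waning), take the reflex angle: θ = 360° − 30.7° = 329.3°.
At 360°/29.530 d per day, 329.3° corresponds to 27.01 days.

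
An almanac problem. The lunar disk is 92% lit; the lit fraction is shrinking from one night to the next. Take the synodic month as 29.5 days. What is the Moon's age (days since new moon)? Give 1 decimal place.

cos θ = 1 − 2f = -0.840, giving a principal value of 147.1°.
Waning ⇒ past full, so θ = 360° − 147.1° = 212.9°.
Age = 29.5 × 212.9°/360° ≈ 17.44 days.

17.4 days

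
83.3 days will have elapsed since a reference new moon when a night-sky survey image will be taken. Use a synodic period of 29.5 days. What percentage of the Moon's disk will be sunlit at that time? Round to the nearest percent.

83.3 d spans 2 complete synodic months (2 × 29.5 = 59.00 d) plus 24.30 d.
Elongation θ = 360° × 24.30/29.5 ≈ 296.5°.
With cos θ = 0.447, the lit fraction is (1 − 0.447)/2 ≈ 0.277, so 28%.

28%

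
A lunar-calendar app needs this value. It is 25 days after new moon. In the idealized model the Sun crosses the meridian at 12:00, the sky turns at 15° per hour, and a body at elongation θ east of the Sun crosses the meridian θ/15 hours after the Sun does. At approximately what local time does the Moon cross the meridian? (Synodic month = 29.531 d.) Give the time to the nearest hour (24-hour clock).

Phase angle: θ = 360°·(25 d)/(29.531 d) = 304.8°.
At 15° of sky rotation per hour, 304.8° corresponds to a 20.32 h lag.
12:00 + 20.32 h ≈ 08:19 → 08:00 to the nearest hour.

08:00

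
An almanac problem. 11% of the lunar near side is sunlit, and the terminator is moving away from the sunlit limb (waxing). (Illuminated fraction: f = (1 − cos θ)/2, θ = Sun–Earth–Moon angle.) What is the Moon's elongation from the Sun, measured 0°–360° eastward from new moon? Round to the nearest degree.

From f = (1 − cos θ)/2: cos θ = 1 − 2×0.11 = 0.780; arccos → 38.7°.
The Moon is waxing (0°–180°), so θ = 38.7° directly.

39°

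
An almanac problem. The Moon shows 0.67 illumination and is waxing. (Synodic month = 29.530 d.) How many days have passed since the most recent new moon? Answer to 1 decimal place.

9.0 days

From f = (1 − cos θ)/2: cos θ = 1 − 2×0.67 = -0.340; arccos → 109.9°.
Waxing ⇒ before full, so θ = 109.9°.
Age = 29.530 × 109.9°/360° ≈ 9.01 days.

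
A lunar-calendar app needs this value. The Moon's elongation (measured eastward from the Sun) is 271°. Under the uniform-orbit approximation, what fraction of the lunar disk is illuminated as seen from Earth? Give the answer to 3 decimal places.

0.491

Half-versine of 271°: (1 − 0.017)/2 = 0.491.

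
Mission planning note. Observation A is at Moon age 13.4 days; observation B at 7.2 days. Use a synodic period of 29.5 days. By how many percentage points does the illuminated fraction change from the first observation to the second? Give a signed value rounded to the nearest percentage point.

θ₁ = 360° × 13.4/29.5 = 163.5°, f₁ = (1 − cos θ₁)/2 = 0.979.
θ₂ = 360° × 7.2/29.5 = 87.9°, f₂ = (1 − cos θ₂)/2 = 0.481.
Change = f₂ − f₁ = -0.498 → -50 percentage points.

-50 percentage points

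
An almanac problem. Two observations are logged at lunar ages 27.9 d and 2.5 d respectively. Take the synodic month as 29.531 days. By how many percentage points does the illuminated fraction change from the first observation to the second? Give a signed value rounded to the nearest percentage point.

+4 percentage points

First observation: θ = 360°·27.9/29.531 = 340.1°, so f = 0.030.
Second observation: θ = 30.5°, f = 0.069.
Δf = 0.069 − 0.030 = +0.039, i.e. +4 pp.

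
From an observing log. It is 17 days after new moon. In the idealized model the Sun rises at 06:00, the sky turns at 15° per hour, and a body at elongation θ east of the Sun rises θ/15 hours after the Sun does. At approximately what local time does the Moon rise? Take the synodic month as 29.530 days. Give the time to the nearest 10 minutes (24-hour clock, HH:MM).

Elongation θ = 360° × 17/29.530 ≈ 207.2°.
Delay after the Sun = 207.2° / (15°/h) ≈ 13.82 h.
06:00 + 13.816 h ≈ 19:49 → 19:50 to the nearest ten minutes.

19:50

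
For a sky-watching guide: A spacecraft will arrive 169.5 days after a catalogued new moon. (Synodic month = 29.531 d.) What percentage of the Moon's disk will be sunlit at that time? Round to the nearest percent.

53%

169.5 d spans 5 complete synodic months (5 × 29.531 = 147.66 d) plus 21.84 d.
Elongation θ = 360° × 21.84/29.531 ≈ 266.3°.
Illuminated fraction = (1 − cos 266.3°)/2 = (1 − (-0.064))/2 ≈ 0.532, so 53%.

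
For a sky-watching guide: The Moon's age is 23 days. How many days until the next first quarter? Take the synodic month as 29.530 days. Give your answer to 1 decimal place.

13.9 days

First quarter occurs at elongation 90°, i.e. at age 29.530 × 90/360 = 7.383 d.
This lunation's first quarter (7.383 d) has passed, so add one period: 36.913 − 23 = 13.913 days.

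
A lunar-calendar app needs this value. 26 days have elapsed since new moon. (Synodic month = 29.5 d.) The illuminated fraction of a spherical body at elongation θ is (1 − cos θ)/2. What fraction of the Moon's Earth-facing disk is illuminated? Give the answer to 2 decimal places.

Elongation θ = 360° × 26/29.5 ≈ 317.3°.
Illuminated fraction = (1 − cos 317.3°)/2 = (1 − 0.735)/2 ≈ 0.133.

0.13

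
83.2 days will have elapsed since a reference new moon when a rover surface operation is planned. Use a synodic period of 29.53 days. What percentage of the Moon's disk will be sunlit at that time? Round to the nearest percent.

29%

83.2 d spans 2 complete synodic months (2 × 29.53 = 59.06 d) plus 24.14 d.
Phase angle: θ = 360°·(24.14 d)/(29.53 d) = 294.3°.
Illuminated fraction = (1 − cos 294.3°)/2 = (1 − 0.411)/2 ≈ 0.294, so 29%.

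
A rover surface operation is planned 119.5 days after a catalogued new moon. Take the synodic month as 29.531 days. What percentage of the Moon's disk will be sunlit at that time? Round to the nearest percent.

119.5/29.531 = 4.047 lunations, so 4 complete cycles and 1.38 d into the next.
Phase angle: θ = 360°·(1.38 d)/(29.531 d) = 16.8°.
Illuminated fraction = (1 − cos 16.8°)/2 = (1 − 0.957)/2 ≈ 0.021, so 2%.

2%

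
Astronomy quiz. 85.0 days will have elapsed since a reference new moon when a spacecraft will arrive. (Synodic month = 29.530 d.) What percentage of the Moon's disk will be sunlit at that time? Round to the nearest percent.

Reduce mod P: 85.0 − 2×29.530 = 25.94 d into the current lunation.
Phase angle: θ = 360°·(25.94 d)/(29.530 d) = 316.2°.
With cos θ = 0.722, the lit fraction is (1 − 0.722)/2 ≈ 0.139, so 14%.

14%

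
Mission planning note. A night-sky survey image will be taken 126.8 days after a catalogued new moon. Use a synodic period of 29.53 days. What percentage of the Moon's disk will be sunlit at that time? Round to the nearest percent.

126.8/29.53 = 4.294 lunations, so 4 complete cycles and 8.68 d into the next.
Elongation θ = 360° × 8.68/29.53 ≈ 105.8°.
With cos θ = (-0.273), the lit fraction is (1 − (-0.273))/2 ≈ 0.636, so 64%.

64%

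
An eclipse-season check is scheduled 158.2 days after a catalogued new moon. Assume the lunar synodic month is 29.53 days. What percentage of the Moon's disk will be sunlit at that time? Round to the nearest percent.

158.2 d spans 5 complete synodic months (5 × 29.53 = 147.65 d) plus 10.55 d.
Phase angle: θ = 360°·(10.55 d)/(29.53 d) = 128.6°.
Illuminated fraction = (1 − cos 128.6°)/2 = (1 − (-0.624))/2 ≈ 0.812, so 81%.

81%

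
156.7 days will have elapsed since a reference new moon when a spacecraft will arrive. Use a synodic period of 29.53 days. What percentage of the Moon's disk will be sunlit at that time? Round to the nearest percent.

67%

Reduce mod P: 156.7 − 5×29.53 = 9.05 d into the current lunation.
The Moon has covered 9.05/29.53 of its cycle, so θ ≈ 360° × 9.05/29.53 = 110.3°.
Illuminated fraction = (1 − cos 110.3°)/2 = (1 − (-0.347))/2 ≈ 0.674, so 67%.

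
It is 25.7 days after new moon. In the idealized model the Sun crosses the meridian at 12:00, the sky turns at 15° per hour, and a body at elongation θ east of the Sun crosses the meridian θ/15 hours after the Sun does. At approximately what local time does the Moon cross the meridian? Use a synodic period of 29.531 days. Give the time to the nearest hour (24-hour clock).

09:00

The Moon has covered 25.7/29.531 of its cycle, so θ ≈ 360° × 25.7/29.531 = 313.3°.
At 15° of sky rotation per hour, 313.3° corresponds to a 20.89 h lag.
12:00 + 20.89 h ≈ 08:53 → 09:00 to the nearest hour.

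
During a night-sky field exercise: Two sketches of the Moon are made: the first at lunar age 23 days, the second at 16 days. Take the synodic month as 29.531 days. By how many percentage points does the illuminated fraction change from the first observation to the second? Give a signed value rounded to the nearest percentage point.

First observation: θ = 360°·23/29.531 = 280.4°, so f = 0.410.
Second observation: θ = 195.0°, f = 0.983.
Δf = 0.983 − 0.410 = +0.573, i.e. +57 pp.

+57 percentage points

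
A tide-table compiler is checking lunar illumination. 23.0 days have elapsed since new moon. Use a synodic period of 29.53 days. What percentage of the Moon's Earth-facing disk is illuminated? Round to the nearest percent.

Phase angle: θ = 360°·(23.0 d)/(29.53 d) = 280.4°.
With cos θ = 0.180, the lit fraction is (1 − 0.180)/2 ≈ 0.410, so 41%.

41%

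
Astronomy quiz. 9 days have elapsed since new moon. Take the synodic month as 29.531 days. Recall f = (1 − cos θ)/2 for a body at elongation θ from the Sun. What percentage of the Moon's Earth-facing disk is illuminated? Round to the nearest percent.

Phase angle: θ = 360°·(9 d)/(29.531 d) = 109.7°.
cos 109.7° = (-0.337), so f = (1 − (-0.337))/2 = 0.669, so 67%.

67%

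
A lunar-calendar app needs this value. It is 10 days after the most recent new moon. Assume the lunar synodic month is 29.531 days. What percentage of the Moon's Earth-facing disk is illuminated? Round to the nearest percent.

Elongation θ = 360° × 10/29.531 ≈ 121.9°.
With cos θ = (-0.529), the lit fraction is (1 − (-0.529))/2 ≈ 0.764, so 76%.

76%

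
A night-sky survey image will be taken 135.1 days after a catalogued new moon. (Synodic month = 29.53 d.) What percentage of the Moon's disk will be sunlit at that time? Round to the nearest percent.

95%

Reduce mod P: 135.1 − 4×29.53 = 16.98 d into the current lunation.
Phase angle: θ = 360°·(16.98 d)/(29.53 d) = 207.0°.
cos 207.0° = (-0.891), so f = (1 − (-0.891))/2 = 0.945, so 95%.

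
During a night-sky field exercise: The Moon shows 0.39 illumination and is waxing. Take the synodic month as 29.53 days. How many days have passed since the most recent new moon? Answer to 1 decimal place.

6.3 days

cos θ = 1 − 2f = 0.220, giving a principal value of 77.3°.
Waxing ⇒ before full, so θ = 77.3°.
Age = 29.53 × 77.3°/360° ≈ 6.34 days.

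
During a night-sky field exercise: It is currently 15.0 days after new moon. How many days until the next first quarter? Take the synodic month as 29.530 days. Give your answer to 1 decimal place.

First quarter is 0.25 of the way through the cycle: age 0.25 × 29.530 = 7.383 d.
Already past this cycle's first quarter; the next is at 7.383 + 29.530 = 36.913 d, so 36.913 − 15.0 = 21.913 days.

21.9 days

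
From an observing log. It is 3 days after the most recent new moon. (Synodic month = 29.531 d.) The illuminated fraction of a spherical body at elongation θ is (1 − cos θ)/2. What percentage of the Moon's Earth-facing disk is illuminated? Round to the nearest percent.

10%

Elongation θ = 360° × 3/29.531 ≈ 36.6°.
Illuminated fraction = (1 − cos 36.6°)/2 = (1 − 0.803)/2 ≈ 0.098, so 10%.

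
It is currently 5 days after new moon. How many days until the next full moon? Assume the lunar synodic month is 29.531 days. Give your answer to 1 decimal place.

9.8 days

Full moon occurs at elongation 180°, i.e. at age 29.531 × 180/360 = 14.765 d.
So 9.765 days remain (14.765 − 5).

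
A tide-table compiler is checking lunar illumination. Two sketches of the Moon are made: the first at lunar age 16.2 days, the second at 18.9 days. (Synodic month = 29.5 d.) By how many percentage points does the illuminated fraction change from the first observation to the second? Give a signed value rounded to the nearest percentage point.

First observation: θ = 360°·16.2/29.5 = 197.7°, so f = 0.976.
Second observation: θ = 230.6°, f = 0.817.
Δf = 0.817 − 0.976 = -0.159, i.e. -16 pp.

-16 percentage points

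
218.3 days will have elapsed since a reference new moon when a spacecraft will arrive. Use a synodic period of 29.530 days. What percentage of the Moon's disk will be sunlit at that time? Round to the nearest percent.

218.3 d spans 7 complete synodic months (7 × 29.530 = 206.71 d) plus 11.59 d.
Elongation θ = 360° × 11.59/29.530 ≈ 141.3°.
Illuminated fraction = (1 − cos 141.3°)/2 = (1 − (-0.780))/2 ≈ 0.890, so 89%.

89%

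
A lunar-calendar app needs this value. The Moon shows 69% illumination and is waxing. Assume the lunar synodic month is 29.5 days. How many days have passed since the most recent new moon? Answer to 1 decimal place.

9.2 days

Invert f = (1 − cos θ)/2 to get cos θ = 1 − 2(0.69) = -0.380, hence θ₀ = arccos -0.380 = 112.3°.
Waxing ⇒ before full, so θ = 112.3°.
Age = 29.5 × 112.3°/360° ≈ 9.21 days.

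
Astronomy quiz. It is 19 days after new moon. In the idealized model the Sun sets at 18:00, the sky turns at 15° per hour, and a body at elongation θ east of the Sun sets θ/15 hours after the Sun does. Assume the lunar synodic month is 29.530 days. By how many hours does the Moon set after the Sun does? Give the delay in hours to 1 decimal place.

15.4 h

Elongation θ = 360° × 19/29.530 ≈ 231.6°.
At 15° of sky rotation per hour, 231.6° corresponds to a 15.44 h lag.
So the Moon sets 15.44 h after the Sun.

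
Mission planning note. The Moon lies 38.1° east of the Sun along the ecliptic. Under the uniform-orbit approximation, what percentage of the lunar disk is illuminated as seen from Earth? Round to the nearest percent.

11%

Half-versine of 38.1°: (1 − 0.787)/2 = 0.107, i.e. 11%.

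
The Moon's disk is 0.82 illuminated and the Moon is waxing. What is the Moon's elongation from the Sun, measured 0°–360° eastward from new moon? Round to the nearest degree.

Invert f = (1 − cos θ)/2 to get cos θ = 1 − 2(0.82) = -0.640, hence θ₀ = arccos -0.640 = 129.8°.
Before full moon the principal value applies: θ = 129.8°.

130°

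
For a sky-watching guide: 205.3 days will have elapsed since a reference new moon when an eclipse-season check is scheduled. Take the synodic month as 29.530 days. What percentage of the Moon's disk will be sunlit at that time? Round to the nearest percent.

205.3/29.530 = 6.952 lunations, so 6 complete cycles and 28.12 d into the next.
Elongation θ = 360° × 28.12/29.530 ≈ 342.8°.
Illuminated fraction = (1 − cos 342.8°)/2 = (1 − 0.955)/2 ≈ 0.022, so 2%.

2%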